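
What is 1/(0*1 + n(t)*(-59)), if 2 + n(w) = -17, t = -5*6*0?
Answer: 1/1121 ≈ 0.00089206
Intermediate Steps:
t = 0 (t = -30*0 = 0)
n(w) = -19 (n(w) = -2 - 17 = -19)
1/(0*1 + n(t)*(-59)) = 1/(0*1 - 19*(-59)) = 1/(0 + 1121) = 1/1121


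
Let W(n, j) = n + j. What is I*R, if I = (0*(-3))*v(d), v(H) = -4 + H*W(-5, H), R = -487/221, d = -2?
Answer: 0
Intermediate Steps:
W(n, j) = j + n
R = -487/221 (R = -487*1/221 = -487/221 ≈ -2.2036)
v(H) = -4 + H*(-5 + H) (v(H) = -4 + H*(H - 5) = -4 + H*(-5 + H))
I = 0 (I = (0*(-3))*(-4 - 2*(-5 - 2)) = 0*(-4 - 2*(-7)) = 0*(-4 + 14) = 0*10 = 0)
I*R = 0*(-487/221) = 0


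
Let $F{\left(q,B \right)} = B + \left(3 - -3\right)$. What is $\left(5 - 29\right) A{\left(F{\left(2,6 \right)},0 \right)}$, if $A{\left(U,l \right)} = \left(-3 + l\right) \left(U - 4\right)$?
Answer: $576$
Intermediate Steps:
$F{\left(q,B \right)} = 6 + B$ ($F{\left(q,B \right)} = B + \left(3 + 3\right) = B + 6 = 6 + B$)
$A{\left(U,l \right)} = \left(-4 + U\right) \left(-3 + l\right)$ ($A{\left(U,l \right)} = \left(-3 + l\right) \left(-4 + U\right) = \left(-4 + U\right) \left(-3 + l\right)$)
$\left(5 - 29\right) A{\left(F{\left(2,6 \right)},0 \right)} = \left(5 - 29\right) \left(12 - 0 - 3 \left(6 + 6\right) + \left(6 + 6\right) 0\right) = - 24 \left(12 + 0 - 36 + 12 \cdot 0\right) = - 24 \left(12 + 0 - 36 + 0\right) = \left(-24\right) \left(-24\right) = 576$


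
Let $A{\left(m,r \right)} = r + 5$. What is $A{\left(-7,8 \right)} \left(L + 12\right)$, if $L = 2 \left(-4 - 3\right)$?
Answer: $-26$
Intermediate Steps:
$A{\left(m,r \right)} = 5 + r$
$L = -14$ ($L = 2 \left(-7\right) = -14$)
$A{\left(-7,8 \right)} \left(L + 12\right) = \left(5 + 8\right) \left(-14 + 12\right) = 13 \left(-2\right) = -26$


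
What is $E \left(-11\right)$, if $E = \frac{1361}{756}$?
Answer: $- \frac{14971}{756} \approx -19.803$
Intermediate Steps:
$E = \frac{1361}{756}$ ($E = 1361 \cdot \frac{1}{756} = \frac{1361}{756} \approx 1.8003$)
$E \left(-11\right) = \frac{1361}{756} \left(-11\right) = - \frac{14971}{756}$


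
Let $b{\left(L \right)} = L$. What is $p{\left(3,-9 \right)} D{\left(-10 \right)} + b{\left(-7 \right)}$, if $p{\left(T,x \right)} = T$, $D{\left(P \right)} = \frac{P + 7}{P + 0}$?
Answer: $- \frac{61}{10} \approx -6.1$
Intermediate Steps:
$D{\left(P \right)} = \frac{7 + P}{P}$
$p{\left(3,-9 \right)} D{\left(-10 \right)} + b{\left(-7 \right)} = 3 \frac{7 - 10}{-10} - 7 = 3 \left(\left(- \frac{1}{10}\right) \left(-3\right)\right) - 7 = 3 \cdot \frac{3}{10} - 7 = \frac{9}{10} - 7 = - \frac{61}{10}$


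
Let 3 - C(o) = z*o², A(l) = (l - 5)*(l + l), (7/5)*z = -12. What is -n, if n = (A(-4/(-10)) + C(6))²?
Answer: -2903162161/30625 ≈ -94797.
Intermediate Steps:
z = -60/7 (z = (5/7)*(-12) = -60/7 ≈ -8.5714)
A(l) = 2*l*(-5 + l) (A(l) = (-5 + l)*(2*l) = 2*l*(-5 + l))
C(o) = 3 + 60*o²/7 (C(o) = 3 - (-60)*o²/7 = 3 + 60*o²/7)
n = 2903162161/30625 (n = (2*(-4/(-10))*(-5 - 4/(-10)) + (3 + (60/7)*6²))² = (2*(-4*(-⅒))*(-5 - 4*(-⅒)) + (3 + (60/7)*36))² = (2*(⅖)*(-5 + ⅖) + (3 + 2160/7))² = (2*(⅖)*(-23/5) + 2181/7)² = (-92/25 + 2181/7)² = (53881/175)² = 2903162161/30625 ≈ 94797.)
-n = -1*2903162161/30625 = -2903162161/30625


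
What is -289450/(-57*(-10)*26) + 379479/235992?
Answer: -1044733427/58290024 ≈ -17.923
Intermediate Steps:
-289450/(-57*(-10)*26) + 379479/235992 = -289450/(570*26) + 379479*(1/235992) = -289450/14820 + 126493/78664 = -289450*1/14820 + 126493/78664 = -28945/1482 + 126493/78664 = -1044733427/58290024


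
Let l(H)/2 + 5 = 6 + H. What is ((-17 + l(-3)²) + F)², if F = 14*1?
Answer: 169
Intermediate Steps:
l(H) = 2 + 2*H (l(H) = -10 + 2*(6 + H) = -10 + (12 + 2*H) = 2 + 2*H)
F = 14
((-17 + l(-3)²) + F)² = ((-17 + (2 + 2*(-3))²) + 14)² = ((-17 + (2 - 6)²) + 14)² = ((-17 + (-4)²) + 14)² = ((-17 + 16) + 14)² = (-1 + 14)² = 13² = 169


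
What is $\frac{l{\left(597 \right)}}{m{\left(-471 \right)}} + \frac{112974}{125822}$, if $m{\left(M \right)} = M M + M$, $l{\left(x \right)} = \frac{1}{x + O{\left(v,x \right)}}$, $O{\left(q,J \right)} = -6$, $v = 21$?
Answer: $\frac{7390175632201}{8230625369370} \approx 0.89789$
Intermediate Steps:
$l{\left(x \right)} = \frac{1}{-6 + x}$ ($l{\left(x \right)} = \frac{1}{x - 6} = \frac{1}{-6 + x}$)
$m{\left(M \right)} = M + M^{2}$ ($m{\left(M \right)} = M^{2} + M = M + M^{2}$)
$\frac{l{\left(597 \right)}}{m{\left(-471 \right)}} + \frac{112974}{125822} = \frac{1}{\left(-6 + 597\right) \left(- 471 \left(1 - 471\right)\right)} + \frac{112974}{125822} = \frac{1}{591 \left(\left(-471\right) \left(-470\right)\right)} + 112974 \cdot \frac{1}{125822} = \frac{1}{591 \cdot 221370} + \frac{56487}{62911} = \frac{1}{591} \cdot \frac{1}{221370} + \frac{56487}{62911} = \frac{1}{130829670} + \frac{56487}{62911} = \frac{7390175632201}{8230625369370}$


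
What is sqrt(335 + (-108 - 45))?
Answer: sqrt(182) ≈ 13.491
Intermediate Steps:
sqrt(335 + (-108 - 45)) = sqrt(335 - 153) = sqrt(182)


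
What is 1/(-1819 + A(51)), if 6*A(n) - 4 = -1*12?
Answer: -3/5461 ≈ -0.00054935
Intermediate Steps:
A(n) = -4/3 (A(n) = ⅔ + (-1*12)/6 = ⅔ + (⅙)*(-12) = ⅔ - 2 = -4/3)
1/(-1819 + A(51)) = 1/(-1819 - 4/3) = 1/(-5461/3) = -3/5461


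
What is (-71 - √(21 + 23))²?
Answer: 5085 + 284*√11 ≈ 6026.9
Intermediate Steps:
(-71 - √(21 + 23))² = (-71 - √44)² = (-71 - 2*√11)²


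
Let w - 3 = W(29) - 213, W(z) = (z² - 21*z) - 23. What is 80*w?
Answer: -80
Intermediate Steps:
W(z) = -23 + z² - 21*z
w = -1 (w = 3 + ((-23 + 29² - 21*29) - 213) = 3 + ((-23 + 841 - 609) - 213) = 3 + (209 - 213) = 3 - 4 = -1)
80*w = 80*(-1) = -80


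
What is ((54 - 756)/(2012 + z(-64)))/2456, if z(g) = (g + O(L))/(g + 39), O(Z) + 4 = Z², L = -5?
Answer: -2925/20607068 ≈ -0.00014194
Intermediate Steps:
O(Z) = -4 + Z²
z(g) = (21 + g)/(39 + g) (z(g) = (g + (-4 + (-5)²))/(g + 39) = (g + (-4 + 25))/(39 + g) = (g + 21)/(39 + g) = (21 + g)/(39 + g))
((54 - 756)/(2012 + z(-64)))/2456 = ((54 - 756)/(2012 + (21 - 64)/(39 - 64)))/2456 = -702/(2012 - 43/(-25))*(1/2456) = -702/(2012 - 1/25*(-43))*(1/2456) = -702/(2012 + 43/25)*(1/2456) = -702/50343/25*(1/2456) = -702*25/50343*(1/2456) = -5850/16781*1/2456 = -2925/20607068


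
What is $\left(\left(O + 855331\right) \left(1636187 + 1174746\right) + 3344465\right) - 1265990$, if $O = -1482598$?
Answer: $-1763203431636$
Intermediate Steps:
$\left(\left(O + 855331\right) \left(1636187 + 1174746\right) + 3344465\right) - 1265990 = \left(\left(-1482598 + 855331\right) \left(1636187 + 1174746\right) + 3344465\right) - 1265990 = \left(\left(-627267\right) 2810933 + 3344465\right) - 1265990 = \left(-1763205510111 + 3344465\right) - 1265990 = -1763202165646 - 1265990 = -1763203431636$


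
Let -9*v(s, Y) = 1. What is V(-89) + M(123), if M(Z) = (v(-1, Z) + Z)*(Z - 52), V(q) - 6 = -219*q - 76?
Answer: 253315/9 ≈ 28146.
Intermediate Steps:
v(s, Y) = -1/9 (v(s, Y) = -1/9*1 = -1/9)
V(q) = -70 - 219*q (V(q) = 6 + (-219*q - 76) = 6 + (-76 - 219*q) = -70 - 219*q)
M(Z) = (-52 + Z)*(-1/9 + Z) (M(Z) = (-1/9 + Z)*(Z - 52) = (-1/9 + Z)*(-52 + Z) = (-52 + Z)*(-1/9 + Z))
V(-89) + M(123) = (-70 - 219*(-89)) + (52/9 + 123**2 - 469/9*123) = (-70 + 19491) + (52/9 + 15129 - 19229/3) = 19421 + 78526/9 = 253315/9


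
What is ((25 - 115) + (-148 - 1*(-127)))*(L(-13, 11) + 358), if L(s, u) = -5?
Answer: -39183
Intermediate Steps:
((25 - 115) + (-148 - 1*(-127)))*(L(-13, 11) + 358) = ((25 - 115) + (-148 - 1*(-127)))*(-5 + 358) = (-90 + (-148 + 127))*353 = (-90 - 21)*353 = -111*353 = -39183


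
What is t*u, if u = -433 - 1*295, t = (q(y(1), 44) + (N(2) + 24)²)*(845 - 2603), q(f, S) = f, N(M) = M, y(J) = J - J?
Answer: 865161024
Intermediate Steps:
y(J) = 0
t = -1188408 (t = (0 + (2 + 24)²)*(845 - 2603) = (0 + 26²)*(-1758) = (0 + 676)*(-1758) = 676*(-1758) = -1188408)
u = -728 (u = -433 - 295 = -728)
t*u = -1188408*(-728) = 865161024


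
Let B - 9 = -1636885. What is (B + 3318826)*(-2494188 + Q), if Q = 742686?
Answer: -2945938788900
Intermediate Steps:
B = -1636876 (B = 9 - 1636885 = -1636876)
(B + 3318826)*(-2494188 + Q) = (-1636876 + 3318826)*(-2494188 + 742686) = 1681950*(-1751502) = -2945938788900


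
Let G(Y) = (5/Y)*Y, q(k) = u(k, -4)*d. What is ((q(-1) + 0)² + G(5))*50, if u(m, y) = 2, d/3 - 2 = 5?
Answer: 88450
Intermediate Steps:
d = 21 (d = 6 + 3*5 = 6 + 15 = 21)
q(k) = 42 (q(k) = 2*21 = 42)
G(Y) = 5
((q(-1) + 0)² + G(5))*50 = ((42 + 0)² + 5)*50 = (42² + 5)*50 = (1764 + 5)*50 = 1769*50 = 88450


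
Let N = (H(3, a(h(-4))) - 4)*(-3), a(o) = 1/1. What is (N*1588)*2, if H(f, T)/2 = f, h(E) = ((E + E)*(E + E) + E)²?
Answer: -19056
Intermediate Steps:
h(E) = (E + 4*E²)² (h(E) = ((2*E)*(2*E) + E)² = (4*E² + E)² = (E + 4*E²)²)
a(o) = 1 (a(o) = 1*1 = 1)
H(f, T) = 2*f
N = -6 (N = (2*3 - 4)*(-3) = (6 - 4)*(-3) = 2*(-3) = -6)
(N*1588)*2 = -6*1588*2 = -9528*2 = -19056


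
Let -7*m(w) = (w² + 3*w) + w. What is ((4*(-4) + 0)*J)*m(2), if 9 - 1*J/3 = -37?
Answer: 26496/7 ≈ 3785.1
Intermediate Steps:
J = 138 (J = 27 - 3*(-37) = 27 + 111 = 138)
m(w) = -4*w/7 - w²/7 (m(w) = -((w² + 3*w) + w)/7 = -(w² + 4*w)/7 = -4*w/7 - w²/7)
((4*(-4) + 0)*J)*m(2) = ((4*(-4) + 0)*138)*(-⅐*2*(4 + 2)) = ((-16 + 0)*138)*(-⅐*2*6) = -16*138*(-12/7) = -2208*(-12/7) = 26496/7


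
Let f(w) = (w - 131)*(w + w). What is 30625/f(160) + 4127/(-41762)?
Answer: 124066269/38755136 ≈ 3.2013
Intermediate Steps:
f(w) = 2*w*(-131 + w) (f(w) = (-131 + w)*(2*w) = 2*w*(-131 + w))
30625/f(160) + 4127/(-41762) = 30625/((2*160*(-131 + 160))) + 4127/(-41762) = 30625/((2*160*29)) + 4127*(-1/41762) = 30625/9280 - 4127/41762 = 30625*(1/9280) - 4127/41762 = 6125/1856 - 4127/41762 = 124066269/38755136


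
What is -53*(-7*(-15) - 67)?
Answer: -2014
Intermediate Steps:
-53*(-7*(-15) - 67) = -53*(105 - 67) = -53*38 = -2014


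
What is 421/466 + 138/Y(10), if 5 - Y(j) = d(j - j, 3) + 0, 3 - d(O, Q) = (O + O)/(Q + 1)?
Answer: 32575/466 ≈ 69.903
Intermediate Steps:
d(O, Q) = 3 - 2*O/(1 + Q) (d(O, Q) = 3 - (O + O)/(Q + 1) = 3 - 2*O/(1 + Q))
Y(j) = 2 (Y(j) = 5 - ((3 - 2*(j - j) + 3*3)/(1 + 3) + 0) = 5 - ((3 - 2*0 + 9)/4 + 0) = 5 - ((3 + 0 + 9)/4 + 0) = 5 - ((¼)*12 + 0) = 5 - (3 + 0) = 5 - 1*3 = 5 - 3 = 2)
421/466 + 138/Y(10) = 421/466 + 138/2 = 421*(1/466) + 138*(½) = 421/466 + 69 = 32575/466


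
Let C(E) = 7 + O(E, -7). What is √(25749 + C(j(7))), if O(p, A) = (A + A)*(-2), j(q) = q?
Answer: 2*√6446 ≈ 160.57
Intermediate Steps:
O(p, A) = -4*A (O(p, A) = (2*A)*(-2) = -4*A)
C(E) = 35 (C(E) = 7 - 4*(-7) = 7 + 28 = 35)
√(25749 + C(j(7))) = √(25749 + 35) = √25784 = 2*√6446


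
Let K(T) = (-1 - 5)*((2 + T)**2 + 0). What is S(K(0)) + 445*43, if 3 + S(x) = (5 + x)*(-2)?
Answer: 19170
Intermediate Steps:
K(T) = -6*(2 + T)**2
S(x) = -13 - 2*x (S(x) = -3 + (5 + x)*(-2) = -3 + (-10 - 2*x) = -13 - 2*x)
S(K(0)) + 445*43 = (-13 - (-12)*(2 + 0)**2) + 445*43 = (-13 - (-12)*2**2) + 19135 = (-13 - (-12)*4) + 19135 = (-13 - 2*(-24)) + 19135 = (-13 + 48) + 19135 = 35 + 19135 = 19170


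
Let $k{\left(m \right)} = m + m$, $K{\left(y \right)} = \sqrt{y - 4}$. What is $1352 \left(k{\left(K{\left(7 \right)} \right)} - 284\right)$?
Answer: $-383968 + 2704 \sqrt{3} \approx -3.7928 \cdot 10^{5}$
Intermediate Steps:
$K{\left(y \right)} = \sqrt{-4 + y}$
$k{\left(m \right)} = 2 m$
$1352 \left(k{\left(K{\left(7 \right)} \right)} - 284\right) = 1352 \left(2 \sqrt{-4 + 7} - 284\right) = 1352 \left(2 \sqrt{3} - 284\right) = 1352 \left(-284 + 2 \sqrt{3}\right) = -383968 + 2704 \sqrt{3}$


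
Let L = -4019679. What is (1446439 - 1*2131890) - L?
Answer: 3334228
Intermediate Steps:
(1446439 - 1*2131890) - L = (1446439 - 1*2131890) - 1*(-4019679) = (1446439 - 2131890) + 4019679 = -685451 + 4019679 = 3334228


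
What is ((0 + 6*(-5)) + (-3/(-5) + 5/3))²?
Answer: 173056/225 ≈ 769.14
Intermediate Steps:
((0 + 6*(-5)) + (-3/(-5) + 5/3))² = ((0 - 30) + (-3*(-⅕) + 5*(⅓)))² = (-30 + (⅗ + 5/3))² = (-30 + 34/15)² = (-416/15)² = 173056/225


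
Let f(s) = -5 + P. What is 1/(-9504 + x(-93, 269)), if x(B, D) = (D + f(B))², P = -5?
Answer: 1/57577 ≈ 1.7368e-5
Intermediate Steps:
f(s) = -10 (f(s) = -5 - 5 = -10)
x(B, D) = (-10 + D)² (x(B, D) = (D - 10)² = (-10 + D)²)
1/(-9504 + x(-93, 269)) = 1/(-9504 + (-10 + 269)²) = 1/(-9504 + 259²) = 1/(-9504 + 67081) = 1/57577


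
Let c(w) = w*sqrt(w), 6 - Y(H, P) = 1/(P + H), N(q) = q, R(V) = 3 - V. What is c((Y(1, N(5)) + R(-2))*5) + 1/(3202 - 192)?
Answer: 1/3010 + 1625*sqrt(78)/36 ≈ 398.66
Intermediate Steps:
Y(H, P) = 6 - 1/(H + P) (Y(H, P) = 6 - 1/(P + H) = 6 - 1/(H + P))
c(w) = w**(3/2)
c((Y(1, N(5)) + R(-2))*5) + 1/(3202 - 192) = (((-1 + 6*1 + 6*5)/(1 + 5) + (3 - 1*(-2)))*5)**(3/2) + 1/(3202 - 192) = (((-1 + 6 + 30)/6 + (3 + 2))*5)**(3/2) + 1/3010 = (((1/6)*35 + 5)*5)**(3/2) + 1/3010 = ((35/6 + 5)*5)**(3/2) + 1/3010 = ((65/6)*5)**(3/2) + 1/3010 = (325/6)**(3/2) + 1/3010 = 1625*sqrt(78)/36 + 1/3010 = 1/3010 + 1625*sqrt(78)/36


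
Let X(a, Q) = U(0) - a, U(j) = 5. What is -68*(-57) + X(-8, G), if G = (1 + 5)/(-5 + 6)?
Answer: 3889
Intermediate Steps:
G = 6 (G = 6/1 = 6*1 = 6)
X(a, Q) = 5 - a
-68*(-57) + X(-8, G) = -68*(-57) + (5 - 1*(-8)) = 3876 + (5 + 8) = 3876 + 13 = 3889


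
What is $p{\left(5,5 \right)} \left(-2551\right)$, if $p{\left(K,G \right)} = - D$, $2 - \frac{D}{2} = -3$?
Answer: $25510$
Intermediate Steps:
$D = 10$ ($D = 4 - -6 = 4 + 6 = 10$)
$p{\left(K,G \right)} = -10$ ($p{\left(K,G \right)} = \left(-1\right) 10 = -10$)
$p{\left(5,5 \right)} \left(-2551\right) = \left(-10\right) \left(-2551\right) = 25510$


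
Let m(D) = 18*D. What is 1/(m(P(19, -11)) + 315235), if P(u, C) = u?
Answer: 1/315577 ≈ 3.1688e-6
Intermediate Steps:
1/(m(P(19, -11)) + 315235) = 1/(18*19 + 315235) = 1/(342 + 315235) = 1/315577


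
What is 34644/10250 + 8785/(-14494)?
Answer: 206041943/74281750 ≈ 2.7738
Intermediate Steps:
34644/10250 + 8785/(-14494) = 34644*(1/10250) + 8785*(-1/14494) = 17322/5125 - 8785/14494 = 206041943/74281750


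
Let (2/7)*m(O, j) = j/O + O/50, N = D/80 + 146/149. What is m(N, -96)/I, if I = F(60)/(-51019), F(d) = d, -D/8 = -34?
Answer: 947642712553523/14585610000 ≈ 64971.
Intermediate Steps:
D = 272 (D = -8*(-34) = 272)
N = 3263/745 (N = 272/80 + 146/149 = 272*(1/80) + 146*(1/149) = 17/5 + 146/149 = 3263/745 ≈ 4.3799)
m(O, j) = 7*O/100 + 7*j/(2*O) (m(O, j) = 7*(j/O + O/50)/2 = 7*(O/50 + j/O)/2 = 7*O/100 + 7*j/(2*O))
I = -60/51019 (I = 60/(-51019) = 60*(-1/51019) = -60/51019 ≈ -0.0011760)
m(N, -96)/I = (7*((3263/745)² + 50*(-96))/(100*(3263/745)))/(-60/51019) = ((7/100)*(745/3263)*(10647169/555025 - 4800))*(-51019/60) = ((7/100)*(745/3263)*(-2653472831/555025))*(-51019/60) = -18574309817/243093500*(-51019/60) = 947642712553523/14585610000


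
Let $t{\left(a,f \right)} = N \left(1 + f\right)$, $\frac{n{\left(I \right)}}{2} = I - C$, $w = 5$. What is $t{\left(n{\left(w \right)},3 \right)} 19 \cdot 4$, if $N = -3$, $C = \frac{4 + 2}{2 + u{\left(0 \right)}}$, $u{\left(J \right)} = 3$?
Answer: $-912$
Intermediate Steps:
$C = \frac{6}{5}$ ($C = \frac{4 + 2}{2 + 3} = \frac{6}{5} \approx 1.2$)
$n{\left(I \right)} = - \frac{12}{5} + 2 I$ ($n{\left(I \right)} = 2 \left(I - \frac{6}{5}\right) = 2 \left(- \frac{6}{5} + I\right) = - \frac{12}{5} + 2 I$)
$t{\left(a,f \right)} = -3 - 3 f$ ($t{\left(a,f \right)} = - 3 \left(1 + f\right) = -3 - 3 f$)
$t{\left(n{\left(w \right)},3 \right)} 19 \cdot 4 = \left(-3 - 9\right) 19 \cdot 4 = \left(-12\right) 19 \cdot 4 = \left(-228\right) 4 = -912$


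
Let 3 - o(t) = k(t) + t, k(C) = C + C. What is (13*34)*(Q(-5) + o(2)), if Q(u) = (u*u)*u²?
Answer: 274924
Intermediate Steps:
k(C) = 2*C
Q(u) = u⁴ (Q(u) = u²*u² = u⁴)
o(t) = 3 - 3*t (o(t) = 3 - (2*t + t) = 3 - 3*t)
(13*34)*(Q(-5) + o(2)) = (13*34)*((-5)⁴ + (3 - 3*2)) = 442*(625 + (3 - 6)) = 442*(625 - 3) = 442*622 = 274924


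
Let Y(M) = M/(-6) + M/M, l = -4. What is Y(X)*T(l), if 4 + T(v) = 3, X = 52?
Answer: 23/3 ≈ 7.6667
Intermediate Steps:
T(v) = -1 (T(v) = -4 + 3 = -1)
Y(M) = 1 - M/6 (Y(M) = M*(-⅙) + 1 = -M/6 + 1 = 1 - M/6)
Y(X)*T(l) = (1 - ⅙*52)*(-1) = (1 - 26/3)*(-1) = -23/3*(-1) = 23/3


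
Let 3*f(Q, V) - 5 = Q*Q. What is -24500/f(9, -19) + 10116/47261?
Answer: -1736406762/2032223 ≈ -854.44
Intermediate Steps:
f(Q, V) = 5/3 + Q²/3 (f(Q, V) = 5/3 + (Q*Q)/3 = 5/3 + Q²/3)
-24500/f(9, -19) + 10116/47261 = -24500/(5/3 + (⅓)*9²) + 10116/47261 = -24500/(5/3 + (⅓)*81) + 10116*(1/47261) = -24500/(5/3 + 27) + 10116/47261 = -24500/86/3 + 10116/47261 = -24500*3/86 + 10116/47261 = -36750/43 + 10116/47261 = -1736406762/2032223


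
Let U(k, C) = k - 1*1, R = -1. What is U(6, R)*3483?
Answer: 17415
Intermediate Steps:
U(k, C) = -1 + k (U(k, C) = k - 1 = -1 + k)
U(6, R)*3483 = (-1 + 6)*3483 = 5*3483 = 17415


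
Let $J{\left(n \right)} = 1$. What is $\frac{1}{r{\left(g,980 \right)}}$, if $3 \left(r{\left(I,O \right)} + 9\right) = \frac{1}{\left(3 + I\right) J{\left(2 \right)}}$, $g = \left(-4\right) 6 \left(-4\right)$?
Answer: $- \frac{297}{2672} \approx -0.11115$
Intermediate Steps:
$g = 96$ ($g = \left(-24\right) \left(-4\right) = 96$)
$r{\left(I,O \right)} = -9 + \frac{1}{3 \left(3 + I\right)}$ ($r{\left(I,O \right)} = -9 + \frac{1}{3 \left(3 + I\right) 1} = -9 + \frac{1}{3 \left(3 + I\right)}$)
$\frac{1}{r{\left(g,980 \right)}} = \frac{1}{\frac{1}{3} \frac{1}{3 + 96} \left(-80 - 2592\right)} = \frac{1}{\frac{1}{3} \cdot \frac{1}{99} \left(-80 - 2592\right)} = \frac{1}{\frac{1}{3} \cdot \frac{1}{99} \left(-2672\right)} = \frac{1}{- \frac{2672}{297}} = - \frac{297}{2672}$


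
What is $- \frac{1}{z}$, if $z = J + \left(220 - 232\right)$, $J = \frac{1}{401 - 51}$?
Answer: $\frac{350}{4199} \approx 0.083353$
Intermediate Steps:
$J = \frac{1}{350} \approx 0.0028571$
$z = - \frac{4199}{350}$ ($z = \frac{1}{350} + \left(220 - 232\right) = \frac{1}{350} - 12 = - \frac{4199}{350} \approx -11.997$)
$- \frac{1}{z} = - \frac{1}{- \frac{4199}{350}} = \left(-1\right) \left(- \frac{350}{4199}\right) = \frac{350}{4199}$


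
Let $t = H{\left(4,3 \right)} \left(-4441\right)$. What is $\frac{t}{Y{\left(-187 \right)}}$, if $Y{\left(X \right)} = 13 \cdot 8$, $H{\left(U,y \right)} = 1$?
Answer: $- \frac{4441}{104} \approx -42.702$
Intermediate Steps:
$Y{\left(X \right)} = 104$
$t = -4441$ ($t = 1 \left(-4441\right) = -4441$)
$\frac{t}{Y{\left(-187 \right)}} = - \frac{4441}{104}$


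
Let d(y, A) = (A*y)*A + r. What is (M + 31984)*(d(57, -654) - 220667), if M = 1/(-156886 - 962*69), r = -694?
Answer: 172512497507424525/223264 ≈ 7.7268e+11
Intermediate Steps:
M = -1/223264 (M = 1/(-156886 - 66378) = 1/(-223264) = -1/223264 ≈ -4.4790e-6)
d(y, A) = -694 + y*A² (d(y, A) = (A*y)*A - 694 = y*A² - 694 = -694 + y*A²)
(M + 31984)*(d(57, -654) - 220667) = (-1/223264 + 31984)*((-694 + 57*(-654)²) - 220667) = 7140875775*((-694 + 57*427716) - 220667)/223264 = 7140875775*((-694 + 24379812) - 220667)/223264 = 7140875775*(24379118 - 220667)/223264 = (7140875775/223264)*24158451 = 172512497507424525/223264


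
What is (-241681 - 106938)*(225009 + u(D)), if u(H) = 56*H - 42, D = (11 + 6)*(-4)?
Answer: -77100229421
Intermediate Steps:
D = -68 (D = 17*(-4) = -68)
u(H) = -42 + 56*H
(-241681 - 106938)*(225009 + u(D)) = (-241681 - 106938)*(225009 + (-42 + 56*(-68))) = -348619*(225009 + (-42 - 3808)) = -348619*(225009 - 3850) = -348619*221159 = -77100229421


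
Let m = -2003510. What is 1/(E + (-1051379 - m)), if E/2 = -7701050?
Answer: -1/14449969 ≈ -6.9204e-8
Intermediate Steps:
E = -15402100 (E = 2*(-7701050) = -15402100)
1/(E + (-1051379 - m)) = 1/(-15402100 + (-1051379 - 1*(-2003510))) = 1/(-15402100 + (-1051379 + 2003510)) = 1/(-15402100 + 952131) = 1/(-14449969) = -1/14449969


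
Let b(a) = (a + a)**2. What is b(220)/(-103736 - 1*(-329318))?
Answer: 96800/112791 ≈ 0.85822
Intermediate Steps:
b(a) = 4*a**2 (b(a) = (2*a)**2 = 4*a**2)
b(220)/(-103736 - 1*(-329318)) = (4*220**2)/(-103736 - 1*(-329318)) = (4*48400)/(-103736 + 329318) = 193600/225582 = 193600*(1/225582) = 96800/112791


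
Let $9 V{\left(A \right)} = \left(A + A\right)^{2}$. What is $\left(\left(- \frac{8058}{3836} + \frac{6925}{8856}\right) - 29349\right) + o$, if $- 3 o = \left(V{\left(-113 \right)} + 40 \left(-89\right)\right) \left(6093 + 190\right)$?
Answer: $- \frac{4207854603401}{943656} \approx -4.4591 \cdot 10^{6}$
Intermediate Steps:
$V{\left(A \right)} = \frac{4 A^{2}}{9}$ ($V{\left(A \right)} = \frac{\left(A + A\right)^{2}}{9} = \frac{\left(2 A\right)^{2}}{9} = \frac{4 A^{2}}{9}$)
$o = - \frac{119603188}{27}$ ($o = - \frac{\left(\frac{4 \left(-113\right)^{2}}{9} + 40 \left(-89\right)\right) \left(6093 + 190\right)}{3} = - \frac{\left(\frac{4}{9} \cdot 12769 - 3560\right) 6283}{3} = - \frac{\left(\frac{51076}{9} - 3560\right) 6283}{3} = - \frac{\frac{19036}{9} \cdot 6283}{3} = \left(- \frac{1}{3}\right) \frac{119603188}{9} = - \frac{119603188}{27} \approx -4.4297 \cdot 10^{6}$)
$\left(\left(- \frac{8058}{3836} + \frac{6925}{8856}\right) - 29349\right) + o = \left(\left(- \frac{8058}{3836} + \frac{6925}{8856}\right) - 29349\right) - \frac{119603188}{27} = \left(\left(\left(-8058\right) \frac{1}{3836} + 6925 \cdot \frac{1}{8856}\right) - 29349\right) - \frac{119603188}{27} = \left(\left(- \frac{4029}{1918} + \frac{6925}{8856}\right) - 29349\right) - \frac{119603188}{27} = \left(- \frac{11199337}{8492904} - 29349\right) - \frac{119603188}{27} = - \frac{249269438833}{8492904} - \frac{119603188}{27} = - \frac{4207854603401}{943656}$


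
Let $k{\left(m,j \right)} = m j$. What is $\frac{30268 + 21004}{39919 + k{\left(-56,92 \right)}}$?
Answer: $\frac{51272}{34767} \approx 1.4747$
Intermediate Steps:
$k{\left(m,j \right)} = j m$
$\frac{30268 + 21004}{39919 + k{\left(-56,92 \right)}} = \frac{30268 + 21004}{39919 + 92 \left(-56\right)} = \frac{51272}{39919 - 5152} = \frac{51272}{34767}$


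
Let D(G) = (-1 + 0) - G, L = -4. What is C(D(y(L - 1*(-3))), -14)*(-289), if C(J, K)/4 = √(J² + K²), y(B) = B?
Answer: -16184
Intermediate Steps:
D(G) = -1 - G
C(J, K) = 4*√(J² + K²)
C(D(y(L - 1*(-3))), -14)*(-289) = (4*√((-1 - (-4 - 1*(-3)))² + (-14)²))*(-289) = (4*√((-1 - (-4 + 3))² + 196))*(-289) = (4*√((-1 - 1*(-1))² + 196))*(-289) = (4*√((-1 + 1)² + 196))*(-289) = (4*√(0² + 196))*(-289) = (4*√(0 + 196))*(-289) = (4*√196)*(-289) = (4*14)*(-289) = 56*(-289) = -16184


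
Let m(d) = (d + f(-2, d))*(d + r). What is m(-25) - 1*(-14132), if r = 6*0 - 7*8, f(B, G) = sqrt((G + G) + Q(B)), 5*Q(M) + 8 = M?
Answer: 16157 - 162*I*sqrt(13) ≈ 16157.0 - 584.1*I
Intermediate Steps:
Q(M) = -8/5 + M/5
f(B, G) = sqrt(-8/5 + 2*G + B/5) (f(B, G) = sqrt((G + G) + (-8/5 + B/5)) = sqrt(2*G + (-8/5 + B/5)) = sqrt(-8/5 + 2*G + B/5))
r = -56 (r = 0 - 56 = -56)
m(d) = (-56 + d)*(d + sqrt(-50 + 50*d)/5) (m(d) = (d + sqrt(-40 + 5*(-2) + 50*d)/5)*(d - 56) = (d + sqrt(-40 - 10 + 50*d)/5)*(-56 + d) = (d + sqrt(-50 + 50*d)/5)*(-56 + d) = (-56 + d)*(d + sqrt(-50 + 50*d)/5))
m(-25) - 1*(-14132) = ((-25)**2 - 56*(-25) - 56*sqrt(-2 + 2*(-25)) - 25*sqrt(-2 + 2*(-25))) - 1*(-14132) = (625 + 1400 - 56*sqrt(-2 - 50) - 25*sqrt(-2 - 50)) + 14132 = (625 + 1400 - 112*I*sqrt(13) - 50*I*sqrt(13)) + 14132 = (2025 - 162*I*sqrt(13)) + 14132 = 16157 - 162*I*sqrt(13)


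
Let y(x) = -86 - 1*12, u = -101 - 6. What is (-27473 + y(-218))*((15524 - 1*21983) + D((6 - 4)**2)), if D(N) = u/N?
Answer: 715274453/4 ≈ 1.7882e+8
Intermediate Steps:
u = -107
y(x) = -98 (y(x) = -86 - 12 = -98)
D(N) = -107/N
(-27473 + y(-218))*((15524 - 1*21983) + D((6 - 4)**2)) = (-27473 - 98)*((15524 - 1*21983) - 107/(6 - 4)**2) = -27571*((15524 - 21983) - 107/(2**2)) = -27571*(-6459 - 107/4) = -27571*(-25943/4) = 715274453/4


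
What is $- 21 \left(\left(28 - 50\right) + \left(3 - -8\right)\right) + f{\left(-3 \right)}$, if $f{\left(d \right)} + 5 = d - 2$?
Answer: $221$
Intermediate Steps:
$f{\left(d \right)} = -7 + d$ ($f{\left(d \right)} = -5 + \left(d - 2\right) = -5 + \left(-2 + d\right) = -7 + d$)
$- 21 \left(\left(28 - 50\right) + \left(3 - -8\right)\right) + f{\left(-3 \right)} = - 21 \left(\left(28 - 50\right) + \left(3 - -8\right)\right) - 10 = - 21 \left(-22 + \left(3 + 8\right)\right) - 10 = - 21 \left(-22 + 11\right) - 10 = \left(-21\right) \left(-11\right) - 10 = 231 - 10 = 221$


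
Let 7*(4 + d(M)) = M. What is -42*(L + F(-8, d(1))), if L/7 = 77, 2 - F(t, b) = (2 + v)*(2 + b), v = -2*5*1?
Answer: -22098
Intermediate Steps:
d(M) = -4 + M/7
v = -10 (v = -10*1 = -10)
F(t, b) = 18 + 8*b (F(t, b) = 2 - (2 - 10)*(2 + b) = 2 - (-8)*(2 + b) = 2 - (-16 - 8*b) = 2 + (16 + 8*b) = 18 + 8*b)
L = 539 (L = 7*77 = 539)
-42*(L + F(-8, d(1))) = -42*(539 + (18 + 8*(-4 + (⅐)*1))) = -42*(539 + (18 + 8*(-4 + ⅐))) = -42*(539 + (18 + 8*(-27/7))) = -42*(539 + (18 - 216/7)) = -42*(539 - 90/7) = -42*3683/7 = -22098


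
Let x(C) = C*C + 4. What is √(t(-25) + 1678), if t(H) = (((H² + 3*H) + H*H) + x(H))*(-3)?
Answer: I*√3734 ≈ 61.106*I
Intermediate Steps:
x(C) = 4 + C² (x(C) = C² + 4 = 4 + C²)
t(H) = -12 - 9*H - 9*H² (t(H) = (((H² + 3*H) + H*H) + (4 + H²))*(-3) = (((H² + 3*H) + H²) + (4 + H²))*(-3) = ((2*H² + 3*H) + (4 + H²))*(-3) = (4 + 3*H + 3*H²)*(-3) = -12 - 9*H - 9*H²)
√(t(-25) + 1678) = √((-12 - 9*(-25) - 9*(-25)²) + 1678) = √((-12 + 225 - 9*625) + 1678) = √((-12 + 225 - 5625) + 1678) = √(-5412 + 1678) = √(-3734) = I*√3734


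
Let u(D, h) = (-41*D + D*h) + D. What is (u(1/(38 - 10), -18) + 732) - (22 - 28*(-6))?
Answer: 7559/14 ≈ 539.93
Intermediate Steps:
u(D, h) = -40*D + D*h
(u(1/(38 - 10), -18) + 732) - (22 - 28*(-6)) = ((-40 - 18)/(38 - 10) + 732) - (22 - 28*(-6)) = (-58/28 + 732) - (22 + 168) = ((1/28)*(-58) + 732) - 1*190 = (-29/14 + 732) - 190 = 10219/14 - 190 = 7559/14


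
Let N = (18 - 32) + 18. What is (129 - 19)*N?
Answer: 440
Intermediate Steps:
N = 4 (N = -14 + 18 = 4)
(129 - 19)*N = (129 - 19)*4 = 110*4 = 440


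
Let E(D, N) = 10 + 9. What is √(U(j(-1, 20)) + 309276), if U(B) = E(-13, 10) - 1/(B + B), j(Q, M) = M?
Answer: √123717990/20 ≈ 556.14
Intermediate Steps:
E(D, N) = 19
U(B) = 19 - 1/(2*B) (U(B) = 19 - 1/(B + B) = 19 - 1/(2*B))
√(U(j(-1, 20)) + 309276) = √((19 - ½/20) + 309276) = √((19 - ½*1/20) + 309276) = √((19 - 1/40) + 309276) = √(759/40 + 309276) = √(12371799/40) = √123717990/20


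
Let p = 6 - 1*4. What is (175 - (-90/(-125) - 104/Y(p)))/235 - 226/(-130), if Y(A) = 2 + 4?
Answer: 585148/229125 ≈ 2.5538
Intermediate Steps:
p = 2 (p = 6 - 4 = 2)
Y(A) = 6
(175 - (-90/(-125) - 104/Y(p)))/235 - 226/(-130) = (175 - (-90/(-125) - 104/6))/235 - 226/(-130) = (175 - (-90*(-1/125) - 104*⅙))*(1/235) - 226*(-1/130) = (175 - (18/25 - 52/3))*(1/235) + 113/65 = (175 - 1*(-1246/75))*(1/235) + 113/65 = (175 + 1246/75)*(1/235) + 113/65 = (14371/75)*(1/235) + 113/65 = 14371/17625 + 113/65 = 585148/229125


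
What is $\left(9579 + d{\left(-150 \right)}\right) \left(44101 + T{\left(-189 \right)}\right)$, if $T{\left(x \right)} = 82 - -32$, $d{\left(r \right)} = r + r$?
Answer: $410270985$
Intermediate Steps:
$d{\left(r \right)} = 2 r$
$T{\left(x \right)} = 114$ ($T{\left(x \right)} = 82 + 32 = 114$)
$\left(9579 + d{\left(-150 \right)}\right) \left(44101 + T{\left(-189 \right)}\right) = \left(9579 + 2 \left(-150\right)\right) \left(44101 + 114\right) = \left(9579 - 300\right) 44215 = 9279 \cdot 44215 = 410270985$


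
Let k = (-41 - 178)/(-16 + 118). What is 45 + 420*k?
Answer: -14565/17 ≈ -856.76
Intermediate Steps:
k = -73/34 (k = -219/102 = -219*1/102 = -73/34 ≈ -2.1471)
45 + 420*k = 45 + 420*(-73/34) = 45 - 15330/17 = -14565/17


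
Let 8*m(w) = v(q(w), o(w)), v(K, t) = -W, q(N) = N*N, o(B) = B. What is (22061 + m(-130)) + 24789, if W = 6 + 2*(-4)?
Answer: 187401/4 ≈ 46850.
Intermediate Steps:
q(N) = N²
W = -2 (W = 6 - 8 = -2)
v(K, t) = 2 (v(K, t) = -1*(-2) = 2)
m(w) = ¼ (m(w) = (⅛)*2 = ¼)
(22061 + m(-130)) + 24789 = (22061 + ¼) + 24789 = 88245/4 + 24789 = 187401/4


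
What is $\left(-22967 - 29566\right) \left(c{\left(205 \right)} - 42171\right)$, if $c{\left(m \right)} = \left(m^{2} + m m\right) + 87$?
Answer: $-2204599878$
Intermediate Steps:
$c{\left(m \right)} = 87 + 2 m^{2}$ ($c{\left(m \right)} = \left(m^{2} + m^{2}\right) + 87 = 2 m^{2} + 87 = 87 + 2 m^{2}$)
$\left(-22967 - 29566\right) \left(c{\left(205 \right)} - 42171\right) = \left(-22967 - 29566\right) \left(\left(87 + 2 \cdot 205^{2}\right) - 42171\right) = - 52533 \left(\left(87 + 2 \cdot 42025\right) - 42171\right) = - 52533 \left(\left(87 + 84050\right) - 42171\right) = - 52533 \left(84137 - 42171\right) = \left(-52533\right) 41966 = -2204599878$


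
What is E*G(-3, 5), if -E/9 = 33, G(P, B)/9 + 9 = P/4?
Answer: 104247/4 ≈ 26062.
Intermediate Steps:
G(P, B) = -81 + 9*P/4 (G(P, B) = -81 + 9*(P/4) = -81 + 9*P/4)
E = -297 (E = -9*33 = -297)
E*G(-3, 5) = -297*(-81 + (9/4)*(-3)) = -297*(-81 - 27/4) = -297*(-351/4) = 104247/4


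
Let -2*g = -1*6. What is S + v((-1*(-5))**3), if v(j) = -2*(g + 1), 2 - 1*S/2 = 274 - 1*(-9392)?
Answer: -19336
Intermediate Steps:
g = 3 (g = -(-1)*6/2 = -1/2*(-6) = 3)
S = -19328 (S = 4 - 2*(274 - 1*(-9392)) = 4 - 2*(274 + 9392) = 4 - 2*9666 = 4 - 19332 = -19328)
v(j) = -8 (v(j) = -2*(3 + 1) = -2*4 = -8)
S + v((-1*(-5))**3) = -19328 - 8 = -19336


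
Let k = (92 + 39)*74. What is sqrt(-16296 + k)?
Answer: I*sqrt(6602) ≈ 81.253*I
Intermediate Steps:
k = 9694 (k = 131*74 = 9694)
sqrt(-16296 + k) = sqrt(-16296 + 9694) = sqrt(-6602) = I*sqrt(6602)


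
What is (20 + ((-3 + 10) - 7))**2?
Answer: 400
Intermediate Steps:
(20 + ((-3 + 10) - 7))**2 = (20 + (7 - 7))**2 = (20 + 0)**2 = 20**2 = 400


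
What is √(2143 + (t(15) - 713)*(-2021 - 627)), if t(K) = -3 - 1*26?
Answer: 3*√218551 ≈ 1402.5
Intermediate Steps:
t(K) = -29 (t(K) = -3 - 26 = -29)
√(2143 + (t(15) - 713)*(-2021 - 627)) = √(2143 + (-29 - 713)*(-2021 - 627)) = √(2143 - 742*(-2648)) = √(2143 + 1964816) = √1966959 = 3*√218551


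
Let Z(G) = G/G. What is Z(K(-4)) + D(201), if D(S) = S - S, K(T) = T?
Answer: 1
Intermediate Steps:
D(S) = 0
Z(G) = 1
Z(K(-4)) + D(201) = 1 + 0 = 1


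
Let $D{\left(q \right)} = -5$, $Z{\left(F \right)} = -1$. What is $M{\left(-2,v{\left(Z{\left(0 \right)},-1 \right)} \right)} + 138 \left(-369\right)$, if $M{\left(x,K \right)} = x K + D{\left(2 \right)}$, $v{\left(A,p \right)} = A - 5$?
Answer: $-50915$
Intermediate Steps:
$v{\left(A,p \right)} = -5 + A$
$M{\left(x,K \right)} = -5 + K x$ ($M{\left(x,K \right)} = x K - 5 = K x - 5 = -5 + K x$)
$M{\left(-2,v{\left(Z{\left(0 \right)},-1 \right)} \right)} + 138 \left(-369\right) = \left(-5 + \left(-5 - 1\right) \left(-2\right)\right) + 138 \left(-369\right) = \left(-5 - -12\right) - 50922 = \left(-5 + 12\right) - 50922 = 7 - 50922 = -50915$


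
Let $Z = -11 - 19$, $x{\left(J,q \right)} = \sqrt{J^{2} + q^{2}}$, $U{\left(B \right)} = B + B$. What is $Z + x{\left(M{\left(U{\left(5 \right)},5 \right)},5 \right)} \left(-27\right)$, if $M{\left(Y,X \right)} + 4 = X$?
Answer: $-30 - 27 \sqrt{26} \approx -167.67$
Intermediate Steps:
$U{\left(B \right)} = 2 B$
$M{\left(Y,X \right)} = -4 + X$
$Z = -30$
$Z + x{\left(M{\left(U{\left(5 \right)},5 \right)},5 \right)} \left(-27\right) = -30 + \sqrt{\left(-4 + 5\right)^{2} + 5^{2}} \left(-27\right) = -30 + \sqrt{1^{2} + 25} \left(-27\right) = -30 + \sqrt{1 + 25} \left(-27\right) = -30 + \sqrt{26} \left(-27\right) = -30 - 27 \sqrt{26}$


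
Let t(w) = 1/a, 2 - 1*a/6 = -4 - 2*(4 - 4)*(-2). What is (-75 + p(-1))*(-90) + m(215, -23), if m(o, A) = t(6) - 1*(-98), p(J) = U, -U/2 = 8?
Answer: 298369/36 ≈ 8288.0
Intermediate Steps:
U = -16 (U = -2*8 = -16)
p(J) = -16
a = 36 (a = 12 - 6*(-4 - 2*(4 - 4)*(-2)) = 12 - 6*(-4 - 2*0*(-2)) = 12 - 6*(-4 + 0*(-2)) = 12 - 6*(-4 + 0) = 12 - 6*(-4) = 12 + 24 = 36)
t(w) = 1/36
m(o, A) = 3529/36 (m(o, A) = 1/36 - 1*(-98) = 1/36 + 98 = 3529/36)
(-75 + p(-1))*(-90) + m(215, -23) = (-75 - 16)*(-90) + 3529/36 = -91*(-90) + 3529/36 = 8190 + 3529/36 = 298369/36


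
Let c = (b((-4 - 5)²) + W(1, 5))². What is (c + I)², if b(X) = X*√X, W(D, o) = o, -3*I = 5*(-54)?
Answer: 290355011716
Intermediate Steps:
I = 90 (I = -5*(-54)/3 = -⅓*(-270) = 90)
b(X) = X^(3/2)
c = 538756 (c = (((-4 - 5)²)^(3/2) + 5)² = (((-9)²)^(3/2) + 5)² = (81^(3/2) + 5)² = (729 + 5)² = 734² = 538756)
(c + I)² = (538756 + 90)² = 538846² = 290355011716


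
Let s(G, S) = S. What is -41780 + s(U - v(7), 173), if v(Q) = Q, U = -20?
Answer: -41607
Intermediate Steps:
-41780 + s(U - v(7), 173) = -41780 + 173 = -41607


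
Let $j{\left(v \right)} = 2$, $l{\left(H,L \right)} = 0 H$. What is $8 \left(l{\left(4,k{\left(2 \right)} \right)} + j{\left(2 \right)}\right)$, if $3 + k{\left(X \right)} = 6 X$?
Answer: $16$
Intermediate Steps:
$k{\left(X \right)} = -3 + 6 X$
$l{\left(H,L \right)} = 0$
$8 \left(l{\left(4,k{\left(2 \right)} \right)} + j{\left(2 \right)}\right) = 8 \left(0 + 2\right) = 8 \cdot 2 = 16$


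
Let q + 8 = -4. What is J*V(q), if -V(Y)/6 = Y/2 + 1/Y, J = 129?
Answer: 9417/2 ≈ 4708.5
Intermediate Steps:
q = -12 (q = -8 - 4 = -12)
V(Y) = -6/Y - 3*Y (V(Y) = -6*(Y/2 + 1/Y) = -6*(1/Y + Y/2) = -6/Y - 3*Y)
J*V(q) = 129*(-6/(-12) - 3*(-12)) = 129*(-6*(-1/12) + 36) = 129*(1/2 + 36) = 129*(73/2) = 9417/2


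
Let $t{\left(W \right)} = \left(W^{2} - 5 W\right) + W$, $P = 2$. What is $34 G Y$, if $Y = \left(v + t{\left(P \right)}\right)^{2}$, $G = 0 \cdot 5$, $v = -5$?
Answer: $0$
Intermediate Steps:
$t{\left(W \right)} = W^{2} - 4 W$
$G = 0$
$Y = 81$ ($Y = \left(-5 + 2 \left(-4 + 2\right)\right)^{2} = \left(-5 + 2 \left(-2\right)\right)^{2} = \left(-5 - 4\right)^{2} = \left(-9\right)^{2} = 81$)
$34 G Y = 34 \cdot 0 \cdot 81 = 0 \cdot 81 = 0$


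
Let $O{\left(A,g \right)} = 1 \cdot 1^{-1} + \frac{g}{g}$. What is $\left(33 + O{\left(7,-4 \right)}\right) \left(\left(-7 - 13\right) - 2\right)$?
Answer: $-770$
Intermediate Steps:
$O{\left(A,g \right)} = 2$ ($O{\left(A,g \right)} = 1 \cdot 1 + 1 = 1 + 1 = 2$)
$\left(33 + O{\left(7,-4 \right)}\right) \left(\left(-7 - 13\right) - 2\right) = \left(33 + 2\right) \left(\left(-7 - 13\right) - 2\right) = 35 \left(-20 - 2\right) = 35 \left(-22\right) = -770$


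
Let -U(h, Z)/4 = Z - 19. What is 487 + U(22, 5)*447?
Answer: 25519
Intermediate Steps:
U(h, Z) = 76 - 4*Z (U(h, Z) = -4*(Z - 19) = -4*(-19 + Z) = 76 - 4*Z)
487 + U(22, 5)*447 = 487 + (76 - 4*5)*447 = 487 + (76 - 20)*447 = 487 + 56*447 = 487 + 25032 = 25519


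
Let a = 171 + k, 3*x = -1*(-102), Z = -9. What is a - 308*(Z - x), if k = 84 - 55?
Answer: 13444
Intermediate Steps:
x = 34 (x = (-1*(-102))/3 = (⅓)*102 = 34)
k = 29
a = 200 (a = 171 + 29 = 200)
a - 308*(Z - x) = 200 - 308*(-9 - 1*34) = 200 - 308*(-9 - 34) = 200 - 308*(-43) = 200 + 13244 = 13444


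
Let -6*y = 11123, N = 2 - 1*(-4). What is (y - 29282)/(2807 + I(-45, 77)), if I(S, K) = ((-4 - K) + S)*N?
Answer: -186815/12306 ≈ -15.181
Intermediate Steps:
N = 6 (N = 2 + 4 = 6)
I(S, K) = -24 - 6*K + 6*S (I(S, K) = ((-4 - K) + S)*6 = (-4 + S - K)*6 = -24 - 6*K + 6*S)
y = -11123/6 (y = -⅙*11123 = -11123/6 ≈ -1853.8)
(y - 29282)/(2807 + I(-45, 77)) = (-11123/6 - 29282)/(2807 + (-24 - 6*77 + 6*(-45))) = -186815/(6*(2807 + (-24 - 462 - 270))) = -186815/(6*(2807 - 756)) = -186815/6/2051 = -186815/6*1/2051 = -186815/12306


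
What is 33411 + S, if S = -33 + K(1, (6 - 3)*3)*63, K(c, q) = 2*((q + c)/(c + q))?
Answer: 33504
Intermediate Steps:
K(c, q) = 2 (K(c, q) = 2*((c + q)/(c + q)) = 2*1 = 2)
S = 93 (S = -33 + 2*63 = -33 + 126 = 93)
33411 + S = 33411 + 93 = 33504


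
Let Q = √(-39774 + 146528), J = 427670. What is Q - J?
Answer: -427670 + √106754 ≈ -4.2734e+5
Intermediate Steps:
Q = √106754 ≈ 326.73
Q - J = √106754 - 1*427670 = √106754 - 427670 = -427670 + √106754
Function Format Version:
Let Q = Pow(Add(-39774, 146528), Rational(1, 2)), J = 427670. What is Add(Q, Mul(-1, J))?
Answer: Add(-427670, Pow(106754, Rational(1, 2))) ≈ -4.2734e+5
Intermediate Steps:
Q = Pow(106754, Rational(1, 2)) ≈ 326.73
Add(Q, Mul(-1, J)) = Add(Pow(106754, Rational(1, 2)), Mul(-1, 427670)) = Add(Pow(106754, Rational(1, 2)), -427670) = Add(-427670, Pow(106754, Rational(1, 2)))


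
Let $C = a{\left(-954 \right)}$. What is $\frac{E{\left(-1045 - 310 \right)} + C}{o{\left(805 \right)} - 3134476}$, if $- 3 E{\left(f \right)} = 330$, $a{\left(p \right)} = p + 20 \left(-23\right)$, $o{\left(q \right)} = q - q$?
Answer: $\frac{381}{783619} \approx 0.00048621$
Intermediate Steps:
$o{\left(q \right)} = 0$
$a{\left(p \right)} = -460 + p$ ($a{\left(p \right)} = p - 460 = -460 + p$)
$C = -1414$ ($C = -460 - 954 = -1414$)
$E{\left(f \right)} = -110$ ($E{\left(f \right)} = \left(- \frac{1}{3}\right) 330 = -110$)
$\frac{E{\left(-1045 - 310 \right)} + C}{o{\left(805 \right)} - 3134476} = \frac{-110 - 1414}{0 - 3134476} = - \frac{1524}{-3134476} = \left(-1524\right) \left(- \frac{1}{3134476}\right) = \frac{381}{783619}$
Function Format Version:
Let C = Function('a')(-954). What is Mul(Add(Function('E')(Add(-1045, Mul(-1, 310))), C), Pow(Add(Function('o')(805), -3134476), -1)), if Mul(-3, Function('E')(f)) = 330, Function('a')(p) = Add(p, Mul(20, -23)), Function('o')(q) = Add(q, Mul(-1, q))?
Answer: Rational(381, 783619) ≈ 0.00048621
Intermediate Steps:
Function('o')(q) = 0
Function('a')(p) = Add(-460, p) (Function('a')(p) = Add(p, -460) = Add(-460, p))
C = -1414 (C = Add(-460, -954) = -1414)
Function('E')(f) = -110 (Function('E')(f) = Mul(Rational(-1, 3), 330) = -110)
Mul(Add(Function('E')(Add(-1045, Mul(-1, 310))), C), Pow(Add(Function('o')(805), -3134476), -1)) = Mul(Add(-110, -1414), Pow(Add(0, -3134476), -1)) = Mul(-1524, Pow(-3134476, -1)) = Mul(-1524, Rational(-1, 3134476)) = Rational(381, 783619)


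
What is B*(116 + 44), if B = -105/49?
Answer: -2400/7 ≈ -342.86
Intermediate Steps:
B = -15/7 (B = -105*1/49 = -15/7 ≈ -2.1429)
B*(116 + 44) = -15*(116 + 44)/7 = -15/7*160 = -2400/7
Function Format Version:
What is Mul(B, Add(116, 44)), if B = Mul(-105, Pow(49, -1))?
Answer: Rational(-2400, 7) ≈ -342.86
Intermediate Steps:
B = Rational(-15, 7) (B = Mul(-105, Rational(1, 49)) = Rational(-15, 7) ≈ -2.1429)
Mul(B, Add(116, 44)) = Mul(Rational(-15, 7), Add(116, 44)) = Mul(Rational(-15, 7), 160) = Rational(-2400, 7)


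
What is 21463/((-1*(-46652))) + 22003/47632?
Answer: 512202393/555532016 ≈ 0.92200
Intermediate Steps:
21463/((-1*(-46652))) + 22003/47632 = 21463/46652 + 22003*(1/47632) = 21463*(1/46652) + 22003/47632 = 21463/46652 + 22003/47632 = 512202393/555532016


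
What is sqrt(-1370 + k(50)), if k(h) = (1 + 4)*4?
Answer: 15*I*sqrt(6) ≈ 36.742*I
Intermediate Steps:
k(h) = 20 (k(h) = 5*4 = 20)
sqrt(-1370 + k(50)) = sqrt(-1370 + 20) = sqrt(-1350) = 15*I*sqrt(6)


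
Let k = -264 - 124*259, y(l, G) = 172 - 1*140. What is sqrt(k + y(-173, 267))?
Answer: 2*I*sqrt(8087) ≈ 179.86*I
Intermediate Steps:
y(l, G) = 32 (y(l, G) = 172 - 140 = 32)
k = -32380 (k = -264 - 32116 = -32380)
sqrt(k + y(-173, 267)) = sqrt(-32380 + 32) = sqrt(-32348) = 2*I*sqrt(8087)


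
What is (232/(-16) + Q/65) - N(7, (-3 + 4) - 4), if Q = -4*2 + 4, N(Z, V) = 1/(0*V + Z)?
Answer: -13381/910 ≈ -14.704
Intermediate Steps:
N(Z, V) = 1/Z (N(Z, V) = 1/(0 + Z) = 1/Z)
Q = -4 (Q = -8 + 4 = -4)
(232/(-16) + Q/65) - N(7, (-3 + 4) - 4) = (232/(-16) - 4/65) - 1/7 = (232*(-1/16) - 4*1/65) - 1*⅐ = (-29/2 - 4/65) - ⅐ = -1893/130 - ⅐ = -13381/910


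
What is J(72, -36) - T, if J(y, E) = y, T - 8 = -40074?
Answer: 40138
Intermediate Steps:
T = -40066 (T = 8 - 40074 = -40066)
J(72, -36) - T = 72 - 1*(-40066) = 72 + 40066 = 40138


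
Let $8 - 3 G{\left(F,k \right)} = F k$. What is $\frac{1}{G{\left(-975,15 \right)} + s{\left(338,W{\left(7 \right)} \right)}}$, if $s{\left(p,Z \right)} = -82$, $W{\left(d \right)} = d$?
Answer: $\frac{3}{14387} \approx 0.00020852$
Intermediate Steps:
$G{\left(F,k \right)} = \frac{8}{3} - \frac{F k}{3}$
$\frac{1}{G{\left(-975,15 \right)} + s{\left(338,W{\left(7 \right)} \right)}} = \frac{1}{\left(\frac{8}{3} - \left(-325\right) 15\right) - 82} = \frac{1}{\left(\frac{8}{3} + 4875\right) - 82} = \frac{1}{\frac{14633}{3} - 82} = \frac{1}{\frac{14387}{3}} = \frac{3}{14387}$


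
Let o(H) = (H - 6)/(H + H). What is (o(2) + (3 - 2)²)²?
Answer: 0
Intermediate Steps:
o(H) = (-6 + H)/(2*H) (o(H) = (-6 + H)/((2*H)) = (-6 + H)*(1/(2*H)) = (-6 + H)/(2*H))
(o(2) + (3 - 2)²)² = ((½)*(-6 + 2)/2 + (3 - 2)²)² = ((½)*(½)*(-4) + 1²)² = (-1 + 1)² = 0² = 0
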